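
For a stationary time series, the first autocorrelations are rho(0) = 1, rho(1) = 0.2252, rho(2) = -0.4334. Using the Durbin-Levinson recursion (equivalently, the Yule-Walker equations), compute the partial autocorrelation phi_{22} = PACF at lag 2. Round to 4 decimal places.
\phi_{22} = -0.5100

The PACF at lag k is phi_{kk}, the last component of the solution
to the Yule-Walker system G_k phi = r_k where
  (G_k)_{ij} = rho(|i - j|), (r_k)_i = rho(i), i,j = 1..k.
Equivalently, Durbin-Levinson gives phi_{kk} iteratively:
  phi_{11} = rho(1)
  phi_{kk} = [rho(k) - sum_{j=1..k-1} phi_{k-1,j} rho(k-j)]
            / [1 - sum_{j=1..k-1} phi_{k-1,j} rho(j)],
  phi_{k,j} = phi_{k-1,j} - phi_{kk} phi_{k-1,k-j},  j = 1..k-1.
Step k = 1:
  phi_11 = rho(1) = 0.2252.
Step k = 2:
  phi_22 = [rho(2) - phi_11 rho(1)] / [1 - phi_11 rho(1)] = [-0.4334 - (0.2252)(0.2252)] / [1 - (0.2252)(0.2252)]
         = -0.48411504 / 0.94928496 = -0.51.
Therefore phi_{22} = -0.5100.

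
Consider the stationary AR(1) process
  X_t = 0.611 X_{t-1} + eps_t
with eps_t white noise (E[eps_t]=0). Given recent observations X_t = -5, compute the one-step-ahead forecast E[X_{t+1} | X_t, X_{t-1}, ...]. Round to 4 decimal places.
E[X_{t+1} \mid \mathcal F_t] = -3.0550

For an AR(p) model X_t = c + sum_i phi_i X_{t-i} + eps_t, the
one-step-ahead conditional mean is
  E[X_{t+1} | X_t, ...] = c + sum_i phi_i X_{t+1-i}.
Substitute known values:
  E[X_{t+1} | ...] = (0.611) * (-5)
                   = -3.0550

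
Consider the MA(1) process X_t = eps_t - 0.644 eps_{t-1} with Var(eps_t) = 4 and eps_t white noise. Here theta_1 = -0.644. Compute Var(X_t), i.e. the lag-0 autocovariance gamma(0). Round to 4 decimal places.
\gamma(0) = 5.6589

For an MA(q) process X_t = eps_t + sum_i theta_i eps_{t-i} with
Var(eps_t) = sigma^2, the variance is
  gamma(0) = sigma^2 * (1 + sum_i theta_i^2).
  sum_i theta_i^2 = (-0.644)^2 = 0.414736.
  gamma(0) = 4 * (1 + 0.414736) = 4 * 1.414736 = 5.658944, which rounds to 5.6589.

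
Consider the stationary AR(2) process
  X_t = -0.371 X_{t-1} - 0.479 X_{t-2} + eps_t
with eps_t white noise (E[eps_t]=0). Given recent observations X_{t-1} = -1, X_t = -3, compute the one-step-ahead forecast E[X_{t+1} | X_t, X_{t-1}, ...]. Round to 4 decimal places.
E[X_{t+1} \mid \mathcal F_t] = 1.5920

For an AR(p) model X_t = c + sum_i phi_i X_{t-i} + eps_t, the
one-step-ahead conditional mean is
  E[X_{t+1} | X_t, ...] = c + sum_i phi_i X_{t+1-i}.
Substitute known values:
  E[X_{t+1} | ...] = (-0.371) * (-3) + (-0.479) * (-1)
                   = 1.5920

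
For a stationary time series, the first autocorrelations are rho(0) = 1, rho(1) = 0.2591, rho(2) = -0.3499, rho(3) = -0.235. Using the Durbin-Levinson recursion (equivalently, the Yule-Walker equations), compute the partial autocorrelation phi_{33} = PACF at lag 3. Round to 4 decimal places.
\phi_{33} = 0.0161

The PACF at lag k is phi_{kk}, the last component of the solution
to the Yule-Walker system G_k phi = r_k where
  (G_k)_{ij} = rho(|i - j|), (r_k)_i = rho(i), i,j = 1..k.
Equivalently, Durbin-Levinson gives phi_{kk} iteratively:
  phi_{11} = rho(1)
  phi_{kk} = [rho(k) - sum_{j=1..k-1} phi_{k-1,j} rho(k-j)]
            / [1 - sum_{j=1..k-1} phi_{k-1,j} rho(j)],
  phi_{k,j} = phi_{k-1,j} - phi_{kk} phi_{k-1,k-j},  j = 1..k-1.
Step k = 1:
  phi_11 = rho(1) = 0.2591.
Step k = 2:
  phi_22 = [rho(2) - phi_11 rho(1)] / [1 - phi_11 rho(1)] = [-0.3499 - (0.2591)(0.2591)] / [1 - (0.2591)(0.2591)]
         = -0.41703281 / 0.93286719 = -0.447044.
  Update: phi_21 = phi_11 - phi_22 phi_11 = 0.2591 - (-0.447044)(0.2591) = 0.374929.
Step k = 3:
  phi_33 = [rho(3) - phi_21 rho(2) - phi_22 rho(1)] / [1 - phi_21 rho(1) - phi_22 rho(2)]
    numerator   = -0.235 - (0.374929)(-0.3499) - (-0.447044)(0.2591) = 0.01201684
    denominator = 1 - (0.374929)(0.2591) - (-0.447044)(-0.3499) = 0.74643512
  phi_33 = 0.01201684 / 0.74643512 = 0.0161.
Therefore phi_{33} = 0.0161.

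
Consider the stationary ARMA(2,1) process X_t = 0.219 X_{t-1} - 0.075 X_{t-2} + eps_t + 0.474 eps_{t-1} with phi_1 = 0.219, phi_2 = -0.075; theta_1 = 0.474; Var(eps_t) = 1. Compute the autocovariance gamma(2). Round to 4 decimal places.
\gamma(2) = 0.0514

Multiply the model equation by X_{t-k} and take expectations. With theta_0 = psi_0 = 1 and psi_j the MA(infinity) weights, this gives
  gamma(k) - sum_i phi_i gamma(k-i) = c_k,
  c_k = sigma^2 * sum_{j=k..q} theta_j psi_{j-k}   (c_k = 0 for k > q),
using gamma(-m) = gamma(m).
psi-weights needed (psi_j = theta_j + sum_i phi_i psi_{j-i}):
  psi_1 = theta_1 + phi_1 = 0.474 + (0.219) = 0.693
Right-hand sides:
  c_0 = sigma^2 (1 + theta_1 psi_1) = 1 * (1 + (0.474)(0.693)) = 1 * 1.328482 = 1.328482
  c_1 = sigma^2 theta_1 = 1 * (0.474) = 0.474
  c_2 = 0
Equations for k = 0, 1, 2 (AR order 2, c_2 = 0):
  (E0) gamma(0) = phi_1 gamma(1) + phi_2 gamma(2) + c_0
  (E1) gamma(1) = phi_1 gamma(0) + phi_2 gamma(1) + c_1
  (E2) gamma(2) = phi_1 gamma(1) + phi_2 gamma(0)
From (E1): gamma(1) = A gamma(0) + B with
  A = phi_1 / (1 - phi_2) = 0.219 / 1.075 = 0.203721,   B = c_1 / (1 - phi_2) = 0.474 / 1.075 = 0.44093.
Insert (E2) into (E0): gamma(0) (1 - phi_2^2) = phi_1 (1 + phi_2) gamma(1) + c_0.
  phi_1 (1 + phi_2) = (0.219)(0.925) = 0.202575,   1 - phi_2^2 = 0.994375.
Replace gamma(1) by A gamma(0) + B and collect gamma(0):
  gamma(0) [0.994375 - (0.202575)(0.203721)] = (0.202575)(0.44093) + 1.328482
  gamma(0) * 0.953106 = 1.417803
  gamma(0) = 1.417803 / 0.953106 = 1.487561.
  gamma(1) = A gamma(0) + B = (0.203721)(1.487561) + (0.44093) = 0.743977.
  gamma(2) = phi_1 gamma(1) + phi_2 gamma(0) = (0.219)(0.743977) + (-0.075)(1.487561) = 0.051364.
Therefore gamma(2) = 0.0514 (to 4 decimal places).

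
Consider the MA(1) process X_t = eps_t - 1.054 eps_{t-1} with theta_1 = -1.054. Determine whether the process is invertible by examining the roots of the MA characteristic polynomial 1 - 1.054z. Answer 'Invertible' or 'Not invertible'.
\text{Not invertible}

The MA(q) characteristic polynomial is P(z) = 1 - 1.054z.
Invertibility requires all roots to lie outside the unit circle, i.e. |z| > 1 for every root.
This is linear in z: 1 + (-1.054) z = 0  =>  z = -1/(-1.054) = 0.948767,  |z| = 0.948767.
Moduli of all roots: 0.9488.
All moduli strictly greater than 1? No.
Verdict: Not invertible.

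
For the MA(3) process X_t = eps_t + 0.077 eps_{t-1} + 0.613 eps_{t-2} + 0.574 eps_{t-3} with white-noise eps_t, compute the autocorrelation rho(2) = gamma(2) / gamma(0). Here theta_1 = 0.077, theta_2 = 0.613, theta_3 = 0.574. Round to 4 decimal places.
\rho(2) = 0.3841

For an MA(q) process with theta_0 = 1, the autocovariance is
  gamma(k) = sigma^2 * sum_{i=0..q-k} theta_i * theta_{i+k},
and rho(k) = gamma(k) / gamma(0). Sigma^2 cancels.
  numerator   = (1)*(0.613) + (0.077)*(0.574) = 0.657198.
  denominator = (1)^2 + (0.077)^2 + (0.613)^2 + (0.574)^2 = 1.711174.
  rho(2) = 0.657198 / 1.711174 = 0.3841.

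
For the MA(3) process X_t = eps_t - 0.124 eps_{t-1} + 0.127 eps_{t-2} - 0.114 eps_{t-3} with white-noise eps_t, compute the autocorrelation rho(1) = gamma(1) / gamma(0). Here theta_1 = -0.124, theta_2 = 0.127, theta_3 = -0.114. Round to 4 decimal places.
\rho(1) = -0.1477

For an MA(q) process with theta_0 = 1, the autocovariance is
  gamma(k) = sigma^2 * sum_{i=0..q-k} theta_i * theta_{i+k},
and rho(k) = gamma(k) / gamma(0). Sigma^2 cancels.
  numerator   = (1)*(-0.124) + (-0.124)*(0.127) + (0.127)*(-0.114) = -0.154226.
  denominator = (1)^2 + (-0.124)^2 + (0.127)^2 + (-0.114)^2 = 1.044501.
  rho(1) = -0.154226 / 1.044501 = -0.1477.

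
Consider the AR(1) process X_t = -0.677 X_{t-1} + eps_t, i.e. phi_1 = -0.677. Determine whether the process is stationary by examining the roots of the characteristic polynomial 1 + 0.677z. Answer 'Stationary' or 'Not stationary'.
\text{Stationary}

The AR(p) characteristic polynomial is P(z) = 1 + 0.677z.
Stationarity requires all roots to lie outside the unit circle, i.e. |z| > 1 for every root.
This is linear in z: 1 + (0.677) z = 0  =>  z = -1/(0.677) = -1.477105,  |z| = 1.477105.
Moduli of all roots: 1.4771.
All moduli strictly greater than 1? Yes.
Verdict: Stationary.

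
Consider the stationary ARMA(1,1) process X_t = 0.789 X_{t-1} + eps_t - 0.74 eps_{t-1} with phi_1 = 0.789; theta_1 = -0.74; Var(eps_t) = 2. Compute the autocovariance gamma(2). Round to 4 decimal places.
\gamma(2) = 0.0852

Multiply the model equation by X_{t-k} and take expectations. With theta_0 = psi_0 = 1 and psi_j the MA(infinity) weights, this gives
  gamma(k) - sum_i phi_i gamma(k-i) = c_k,
  c_k = sigma^2 * sum_{j=k..q} theta_j psi_{j-k}   (c_k = 0 for k > q),
using gamma(-m) = gamma(m).
psi-weights needed (psi_j = theta_j + sum_i phi_i psi_{j-i}):
  psi_1 = theta_1 + phi_1 = -0.74 + (0.789) = 0.049
Right-hand sides:
  c_0 = sigma^2 (1 + theta_1 psi_1) = 2 * (1 + (-0.74)(0.049)) = 2 * 0.96374 = 1.92748
  c_1 = sigma^2 theta_1 = 2 * (-0.74) = -1.48
  c_2 = 0
Equations for k = 0 and k = 1 (AR order 1):
  gamma(0) = phi_1 gamma(1) + c_0
  gamma(1) = phi_1 gamma(0) + c_1
Substituting the second into the first: gamma(0) (1 - phi_1^2) = c_0 + phi_1 c_1, so
  gamma(0) = (c_0 + phi_1 c_1) / (1 - phi_1^2) = (1.92748 + (0.789)(-1.48)) / (1 - (0.789)^2) = 0.75976 / 0.377479 = 2.012721.
  gamma(1) = phi_1 gamma(0) + c_1 = (0.789)(2.012721) + (-1.48) = 0.108037.
For k = 2 (> q): gamma(2) = phi_1 gamma(1) = (0.789)(0.108037) = 0.085241.
Therefore gamma(2) = 0.0852 (to 4 decimal places).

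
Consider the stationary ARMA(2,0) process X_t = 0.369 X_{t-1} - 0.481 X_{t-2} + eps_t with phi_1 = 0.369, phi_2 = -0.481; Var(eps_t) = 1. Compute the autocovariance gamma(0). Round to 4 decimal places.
\gamma(0) = 1.3871

Multiply the model equation by X_{t-k} and take expectations. With theta_0 = psi_0 = 1 and psi_j the MA(infinity) weights, this gives
  gamma(k) - sum_i phi_i gamma(k-i) = c_k,
  c_k = sigma^2 * sum_{j=k..q} theta_j psi_{j-k}   (c_k = 0 for k > q),
using gamma(-m) = gamma(m).
Pure AR (q = 0): c_0 = sigma^2 = 1, c_k = 0 for k >= 1.
Equations for k = 0, 1, 2 (AR order 2, c_2 = 0):
  (E0) gamma(0) = phi_1 gamma(1) + phi_2 gamma(2) + c_0
  (E1) gamma(1) = phi_1 gamma(0) + phi_2 gamma(1) + c_1
  (E2) gamma(2) = phi_1 gamma(1) + phi_2 gamma(0)
From (E1): gamma(1) = A gamma(0) + B with
  A = phi_1 / (1 - phi_2) = 0.369 / 1.481 = 0.249156,   B = c_1 / (1 - phi_2) = 0 / 1.481 = 0.
Insert (E2) into (E0): gamma(0) (1 - phi_2^2) = phi_1 (1 + phi_2) gamma(1) + c_0.
  phi_1 (1 + phi_2) = (0.369)(0.519) = 0.191511,   1 - phi_2^2 = 0.768639.
Replace gamma(1) by A gamma(0) + B and collect gamma(0):
  gamma(0) [0.768639 - (0.191511)(0.249156)] = c_0 = 1
  gamma(0) * 0.720923 = 1
  gamma(0) = 1 / 0.720923 = 1.387111.
Therefore gamma(0) = 1.3871 (to 4 decimal places).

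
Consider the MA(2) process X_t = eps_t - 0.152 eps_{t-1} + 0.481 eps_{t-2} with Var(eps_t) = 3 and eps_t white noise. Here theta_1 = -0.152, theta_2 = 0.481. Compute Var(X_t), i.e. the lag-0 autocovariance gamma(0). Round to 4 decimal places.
\gamma(0) = 3.7634

For an MA(q) process X_t = eps_t + sum_i theta_i eps_{t-i} with
Var(eps_t) = sigma^2, the variance is
  gamma(0) = sigma^2 * (1 + sum_i theta_i^2).
  sum_i theta_i^2 = (-0.152)^2 + (0.481)^2 = 0.023104 + 0.231361 = 0.254465.
  gamma(0) = 3 * (1 + 0.254465) = 3 * 1.254465 = 3.763395, which rounds to 3.7634.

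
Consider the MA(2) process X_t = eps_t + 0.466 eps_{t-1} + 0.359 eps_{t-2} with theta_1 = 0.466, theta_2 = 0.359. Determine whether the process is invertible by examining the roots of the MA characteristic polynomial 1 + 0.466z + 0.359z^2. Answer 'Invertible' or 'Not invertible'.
\text{Invertible}

The MA(q) characteristic polynomial is P(z) = 1 + 0.466z + 0.359z^2.
Invertibility requires all roots to lie outside the unit circle, i.e. |z| > 1 for every root.
Set 1 + (0.466) z + (0.359) z^2 = 0, i.e. a z^2 + b z + c = 0 with a = 0.359, b = 0.466, c = 1.
Discriminant D = b^2 - 4ac = (0.466)^2 - 4*(0.359)*1 = 0.217156 - (1.436) = -1.218844.
D < 0, so the roots are the complex-conjugate pair z = (-b +/- i sqrt(-D)) / (2a) = -0.649 +/- 1.5376i.
For a conjugate pair |z|^2 = z * conj(z) = (product of roots) = c/a = 1/(0.359) = 2.785515, so |z| = sqrt(2.785515) = 1.669 for both roots.
Moduli of all roots: 1.6690, 1.6690.
All moduli strictly greater than 1? Yes.
Verdict: Invertible.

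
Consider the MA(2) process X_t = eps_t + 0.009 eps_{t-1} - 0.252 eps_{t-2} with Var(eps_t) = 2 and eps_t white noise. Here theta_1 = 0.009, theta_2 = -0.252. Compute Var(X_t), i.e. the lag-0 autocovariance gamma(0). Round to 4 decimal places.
\gamma(0) = 2.1272

For an MA(q) process X_t = eps_t + sum_i theta_i eps_{t-i} with
Var(eps_t) = sigma^2, the variance is
  gamma(0) = sigma^2 * (1 + sum_i theta_i^2).
  sum_i theta_i^2 = (0.009)^2 + (-0.252)^2 = 0.000081 + 0.063504 = 0.063585.
  gamma(0) = 2 * (1 + 0.063585) = 2 * 1.063585 = 2.12717, which rounds to 2.1272.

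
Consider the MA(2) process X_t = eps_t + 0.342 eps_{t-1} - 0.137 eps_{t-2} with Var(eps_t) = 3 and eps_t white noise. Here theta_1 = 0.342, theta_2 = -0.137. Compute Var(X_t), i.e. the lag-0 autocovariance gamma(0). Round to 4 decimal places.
\gamma(0) = 3.4072

For an MA(q) process X_t = eps_t + sum_i theta_i eps_{t-i} with
Var(eps_t) = sigma^2, the variance is
  gamma(0) = sigma^2 * (1 + sum_i theta_i^2).
  sum_i theta_i^2 = (0.342)^2 + (-0.137)^2 = 0.116964 + 0.018769 = 0.135733.
  gamma(0) = 3 * (1 + 0.135733) = 3 * 1.135733 = 3.407199, which rounds to 3.4072.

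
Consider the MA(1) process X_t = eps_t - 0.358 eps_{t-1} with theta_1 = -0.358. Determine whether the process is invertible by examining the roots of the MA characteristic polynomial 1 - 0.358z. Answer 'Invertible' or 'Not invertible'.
\text{Invertible}

The MA(q) characteristic polynomial is P(z) = 1 - 0.358z.
Invertibility requires all roots to lie outside the unit circle, i.e. |z| > 1 for every root.
This is linear in z: 1 + (-0.358) z = 0  =>  z = -1/(-0.358) = 2.793296,  |z| = 2.793296.
Moduli of all roots: 2.7933.
All moduli strictly greater than 1? Yes.
Verdict: Invertible.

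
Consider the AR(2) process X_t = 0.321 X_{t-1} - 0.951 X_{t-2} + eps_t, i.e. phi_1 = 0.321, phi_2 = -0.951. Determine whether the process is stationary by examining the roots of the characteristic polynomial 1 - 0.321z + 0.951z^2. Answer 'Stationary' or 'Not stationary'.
\text{Stationary}

The AR(p) characteristic polynomial is P(z) = 1 - 0.321z + 0.951z^2.
Stationarity requires all roots to lie outside the unit circle, i.e. |z| > 1 for every root.
Set 1 + (-0.321) z + (0.951) z^2 = 0, i.e. a z^2 + b z + c = 0 with a = 0.951, b = -0.321, c = 1.
Discriminant D = b^2 - 4ac = (-0.321)^2 - 4*(0.951)*1 = 0.103041 - (3.804) = -3.700959.
D < 0, so the roots are the complex-conjugate pair z = (-b +/- i sqrt(-D)) / (2a) = 0.1688 +/- 1.0115i.
For a conjugate pair |z|^2 = z * conj(z) = (product of roots) = c/a = 1/(0.951) = 1.051525, so |z| = sqrt(1.051525) = 1.0254 for both roots.
Moduli of all roots: 1.0254, 1.0254.
All moduli strictly greater than 1? Yes.
Verdict: Stationary.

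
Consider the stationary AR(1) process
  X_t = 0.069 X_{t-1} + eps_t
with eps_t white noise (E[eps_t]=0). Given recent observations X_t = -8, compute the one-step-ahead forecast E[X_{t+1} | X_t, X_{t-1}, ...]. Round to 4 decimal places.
E[X_{t+1} \mid \mathcal F_t] = -0.5520

For an AR(p) model X_t = c + sum_i phi_i X_{t-i} + eps_t, the
one-step-ahead conditional mean is
  E[X_{t+1} | X_t, ...] = c + sum_i phi_i X_{t+1-i}.
Substitute known values:
  E[X_{t+1} | ...] = (0.069) * (-8)
                   = -0.5520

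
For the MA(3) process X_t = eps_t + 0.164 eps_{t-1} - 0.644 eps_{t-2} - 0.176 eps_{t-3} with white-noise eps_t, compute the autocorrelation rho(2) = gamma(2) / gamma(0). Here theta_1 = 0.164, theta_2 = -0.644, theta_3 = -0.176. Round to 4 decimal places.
\rho(2) = -0.4569

For an MA(q) process with theta_0 = 1, the autocovariance is
  gamma(k) = sigma^2 * sum_{i=0..q-k} theta_i * theta_{i+k},
and rho(k) = gamma(k) / gamma(0). Sigma^2 cancels.
  numerator   = (1)*(-0.644) + (0.164)*(-0.176) = -0.672864.
  denominator = (1)^2 + (0.164)^2 + (-0.644)^2 + (-0.176)^2 = 1.472608.
  rho(2) = -0.672864 / 1.472608 = -0.4569.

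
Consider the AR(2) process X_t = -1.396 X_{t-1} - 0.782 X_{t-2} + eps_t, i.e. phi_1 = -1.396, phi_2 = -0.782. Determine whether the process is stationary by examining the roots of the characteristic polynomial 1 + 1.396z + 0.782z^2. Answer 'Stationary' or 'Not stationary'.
\text{Stationary}

The AR(p) characteristic polynomial is P(z) = 1 + 1.396z + 0.782z^2.
Stationarity requires all roots to lie outside the unit circle, i.e. |z| > 1 for every root.
Set 1 + (1.396) z + (0.782) z^2 = 0, i.e. a z^2 + b z + c = 0 with a = 0.782, b = 1.396, c = 1.
Discriminant D = b^2 - 4ac = (1.396)^2 - 4*(0.782)*1 = 1.948816 - (3.128) = -1.179184.
D < 0, so the roots are the complex-conjugate pair z = (-b +/- i sqrt(-D)) / (2a) = -0.8926 +/- 0.6943i.
For a conjugate pair |z|^2 = z * conj(z) = (product of roots) = c/a = 1/(0.782) = 1.278772, so |z| = sqrt(1.278772) = 1.1308 for both roots.
Moduli of all roots: 1.1308, 1.1308.
All moduli strictly greater than 1? Yes.
Verdict: Stationary.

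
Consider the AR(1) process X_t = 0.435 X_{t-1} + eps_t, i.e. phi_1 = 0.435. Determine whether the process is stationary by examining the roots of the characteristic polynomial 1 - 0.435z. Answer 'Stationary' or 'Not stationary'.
\text{Stationary}

The AR(p) characteristic polynomial is P(z) = 1 - 0.435z.
Stationarity requires all roots to lie outside the unit circle, i.e. |z| > 1 for every root.
This is linear in z: 1 + (-0.435) z = 0  =>  z = -1/(-0.435) = 2.298851,  |z| = 2.298851.
Moduli of all roots: 2.2989.
All moduli strictly greater than 1? Yes.
Verdict: Stationary.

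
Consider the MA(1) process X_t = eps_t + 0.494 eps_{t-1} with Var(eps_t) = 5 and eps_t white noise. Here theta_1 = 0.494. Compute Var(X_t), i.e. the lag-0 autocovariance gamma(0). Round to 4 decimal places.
\gamma(0) = 6.2202

For an MA(q) process X_t = eps_t + sum_i theta_i eps_{t-i} with
Var(eps_t) = sigma^2, the variance is
  gamma(0) = sigma^2 * (1 + sum_i theta_i^2).
  sum_i theta_i^2 = (0.494)^2 = 0.244036.
  gamma(0) = 5 * (1 + 0.244036) = 5 * 1.244036 = 6.22018, which rounds to 6.2202.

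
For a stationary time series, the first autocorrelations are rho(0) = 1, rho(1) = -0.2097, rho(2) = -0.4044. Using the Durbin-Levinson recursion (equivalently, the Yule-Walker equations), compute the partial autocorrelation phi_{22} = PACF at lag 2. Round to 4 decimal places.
\phi_{22} = -0.4690

The PACF at lag k is phi_{kk}, the last component of the solution
to the Yule-Walker system G_k phi = r_k where
  (G_k)_{ij} = rho(|i - j|), (r_k)_i = rho(i), i,j = 1..k.
Equivalently, Durbin-Levinson gives phi_{kk} iteratively:
  phi_{11} = rho(1)
  phi_{kk} = [rho(k) - sum_{j=1..k-1} phi_{k-1,j} rho(k-j)]
            / [1 - sum_{j=1..k-1} phi_{k-1,j} rho(j)],
  phi_{k,j} = phi_{k-1,j} - phi_{kk} phi_{k-1,k-j},  j = 1..k-1.
Step k = 1:
  phi_11 = rho(1) = -0.2097.
Step k = 2:
  phi_22 = [rho(2) - phi_11 rho(1)] / [1 - phi_11 rho(1)] = [-0.4044 - (-0.2097)(-0.2097)] / [1 - (-0.2097)(-0.2097)]
         = -0.44837409 / 0.95602591 = -0.469.
Therefore phi_{22} = -0.4690.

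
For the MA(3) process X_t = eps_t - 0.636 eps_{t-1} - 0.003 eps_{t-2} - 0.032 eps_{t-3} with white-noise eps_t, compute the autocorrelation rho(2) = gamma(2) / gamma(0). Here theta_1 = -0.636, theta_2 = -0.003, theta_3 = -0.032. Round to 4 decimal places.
\rho(2) = 0.0123

For an MA(q) process with theta_0 = 1, the autocovariance is
  gamma(k) = sigma^2 * sum_{i=0..q-k} theta_i * theta_{i+k},
and rho(k) = gamma(k) / gamma(0). Sigma^2 cancels.
  numerator   = (1)*(-0.003) + (-0.636)*(-0.032) = 0.017352.
  denominator = (1)^2 + (-0.636)^2 + (-0.003)^2 + (-0.032)^2 = 1.405529.
  rho(2) = 0.017352 / 1.405529 = 0.0123.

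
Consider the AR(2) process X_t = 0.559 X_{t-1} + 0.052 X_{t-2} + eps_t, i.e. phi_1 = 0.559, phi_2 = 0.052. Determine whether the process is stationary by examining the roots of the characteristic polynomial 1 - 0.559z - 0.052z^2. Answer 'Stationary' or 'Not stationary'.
\text{Stationary}

The AR(p) characteristic polynomial is P(z) = 1 - 0.559z - 0.052z^2.
Stationarity requires all roots to lie outside the unit circle, i.e. |z| > 1 for every root.
Set 1 + (-0.559) z + (-0.052) z^2 = 0, i.e. a z^2 + b z + c = 0 with a = -0.052, b = -0.559, c = 1.
Discriminant D = b^2 - 4ac = (-0.559)^2 - 4*(-0.052)*1 = 0.312481 - (-0.208) = 0.520481.
D >= 0, so the roots are real: z = (-b +/- sqrt(D)) / (2a) = (0.559 +/- 0.721444) / (-0.104).
  z_1 = (0.559 + 0.721444) / (-0.104) = -12.312,   |z_1| = 12.312.
  z_2 = (0.559 - 0.721444) / (-0.104) = 1.562,   |z_2| = 1.562.
Moduli of all roots: 12.3120, 1.5620.
All moduli strictly greater than 1? Yes.
Verdict: Stationary.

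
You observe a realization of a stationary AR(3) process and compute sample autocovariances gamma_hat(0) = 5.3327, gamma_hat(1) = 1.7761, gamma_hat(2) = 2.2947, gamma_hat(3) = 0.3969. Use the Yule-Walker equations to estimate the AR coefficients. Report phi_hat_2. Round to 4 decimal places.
\hat\phi_{2} = 0.3970

The Yule-Walker equations for an AR(p) process read, in matrix form,
  Gamma_p phi = r_p,   with   (Gamma_p)_{ij} = gamma(|i - j|),
                       (r_p)_i = gamma(i),   i,j = 1..p.
Substitute the sample gammas (Toeplitz matrix and right-hand side of size 3):
  Gamma_p = [[5.3327, 1.7761, 2.2947], [1.7761, 5.3327, 1.7761], [2.2947, 1.7761, 5.3327]]
  r_p     = [1.7761, 2.2947, 0.3969]
Written out (R1..R3):
  (R1) 5.3327 phi_1 + 1.7761 phi_2 + 2.2947 phi_3 = 1.7761
  (R2) 1.7761 phi_1 + 5.3327 phi_2 + 1.7761 phi_3 = 2.2947
  (R3) 2.2947 phi_1 + 1.7761 phi_2 + 5.3327 phi_3 = 0.3969
Gaussian elimination:
  R2 <- R2 - (1.7761/5.3327) R1 = R2 - (0.333058) R1:  4.741155 phi_2 + 1.011831 phi_3 = 1.703155
  R3 <- R3 - (2.2947/5.3327) R1 = R3 - (0.430307) R1:  1.011831 phi_2 + 4.345274 phi_3 = -0.367369
  R3 <- R3 - (1.011831/4.741155) R2 = R3 - (0.213414) R2:  4.129334 phi_3 = -0.730847
Back-substitution:
  phi_hat_3 = -0.730847 / 4.129334 = -0.176989
  phi_hat_2 = (1.703155 - (1.011831)(-0.176989)) / 4.741155 = 0.397
  phi_hat_1 = (1.7761 - (1.7761)(0.397) - (2.2947)(-0.176989)) / 5.3327 = 0.276994
So phi_hat = [0.2770, 0.3970, -0.1770].
Therefore phi_hat_2 = 0.3970.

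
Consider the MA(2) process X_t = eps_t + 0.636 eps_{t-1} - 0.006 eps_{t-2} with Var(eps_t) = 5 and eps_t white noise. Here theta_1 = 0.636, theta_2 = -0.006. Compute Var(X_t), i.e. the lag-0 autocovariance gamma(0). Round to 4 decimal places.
\gamma(0) = 7.0227

For an MA(q) process X_t = eps_t + sum_i theta_i eps_{t-i} with
Var(eps_t) = sigma^2, the variance is
  gamma(0) = sigma^2 * (1 + sum_i theta_i^2).
  sum_i theta_i^2 = (0.636)^2 + (-0.006)^2 = 0.404496 + 0.000036 = 0.404532.
  gamma(0) = 5 * (1 + 0.404532) = 5 * 1.404532 = 7.02266, which rounds to 7.0227.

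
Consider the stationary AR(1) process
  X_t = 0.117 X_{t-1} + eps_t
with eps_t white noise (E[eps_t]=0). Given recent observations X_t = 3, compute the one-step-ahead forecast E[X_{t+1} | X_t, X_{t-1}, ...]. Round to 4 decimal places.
E[X_{t+1} \mid \mathcal F_t] = 0.3510

For an AR(p) model X_t = c + sum_i phi_i X_{t-i} + eps_t, the
one-step-ahead conditional mean is
  E[X_{t+1} | X_t, ...] = c + sum_i phi_i X_{t+1-i}.
Substitute known values:
  E[X_{t+1} | ...] = (0.117) * (3)
                   = 0.3510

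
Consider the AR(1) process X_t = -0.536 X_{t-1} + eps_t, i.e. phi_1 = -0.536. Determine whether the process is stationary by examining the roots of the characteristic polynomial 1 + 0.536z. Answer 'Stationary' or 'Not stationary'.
\text{Stationary}

The AR(p) characteristic polynomial is P(z) = 1 + 0.536z.
Stationarity requires all roots to lie outside the unit circle, i.e. |z| > 1 for every root.
This is linear in z: 1 + (0.536) z = 0  =>  z = -1/(0.536) = -1.865672,  |z| = 1.865672.
Moduli of all roots: 1.8657.
All moduli strictly greater than 1? Yes.
Verdict: Stationary.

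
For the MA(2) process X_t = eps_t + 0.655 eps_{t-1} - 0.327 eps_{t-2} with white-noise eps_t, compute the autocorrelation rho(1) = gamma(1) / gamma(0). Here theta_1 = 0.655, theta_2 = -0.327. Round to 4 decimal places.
\rho(1) = 0.2870

For an MA(q) process with theta_0 = 1, the autocovariance is
  gamma(k) = sigma^2 * sum_{i=0..q-k} theta_i * theta_{i+k},
and rho(k) = gamma(k) / gamma(0). Sigma^2 cancels.
  numerator   = (1)*(0.655) + (0.655)*(-0.327) = 0.440815.
  denominator = (1)^2 + (0.655)^2 + (-0.327)^2 = 1.535954.
  rho(1) = 0.440815 / 1.535954 = 0.2870.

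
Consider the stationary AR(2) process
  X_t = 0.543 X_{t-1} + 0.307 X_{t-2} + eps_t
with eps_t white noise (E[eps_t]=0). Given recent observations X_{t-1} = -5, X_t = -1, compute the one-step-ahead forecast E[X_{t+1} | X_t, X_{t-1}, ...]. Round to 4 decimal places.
E[X_{t+1} \mid \mathcal F_t] = -2.0780

For an AR(p) model X_t = c + sum_i phi_i X_{t-i} + eps_t, the
one-step-ahead conditional mean is
  E[X_{t+1} | X_t, ...] = c + sum_i phi_i X_{t+1-i}.
Substitute known values:
  E[X_{t+1} | ...] = (0.543) * (-1) + (0.307) * (-5)
                   = -2.0780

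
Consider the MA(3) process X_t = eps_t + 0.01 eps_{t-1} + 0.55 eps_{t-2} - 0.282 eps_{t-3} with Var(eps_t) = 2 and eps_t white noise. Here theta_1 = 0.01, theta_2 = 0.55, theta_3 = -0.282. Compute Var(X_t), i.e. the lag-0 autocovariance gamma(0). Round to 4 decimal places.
\gamma(0) = 2.7642

For an MA(q) process X_t = eps_t + sum_i theta_i eps_{t-i} with
Var(eps_t) = sigma^2, the variance is
  gamma(0) = sigma^2 * (1 + sum_i theta_i^2).
  sum_i theta_i^2 = (0.01)^2 + (0.55)^2 + (-0.282)^2 = 0.0001 + 0.3025 + 0.079524 = 0.382124.
  gamma(0) = 2 * (1 + 0.382124) = 2 * 1.382124 = 2.764248, which rounds to 2.7642.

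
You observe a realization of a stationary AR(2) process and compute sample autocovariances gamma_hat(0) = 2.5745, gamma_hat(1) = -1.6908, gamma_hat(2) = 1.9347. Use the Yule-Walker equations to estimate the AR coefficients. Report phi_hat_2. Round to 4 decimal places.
\hat\phi_{2} = 0.5630

The Yule-Walker equations for an AR(p) process read, in matrix form,
  Gamma_p phi = r_p,   with   (Gamma_p)_{ij} = gamma(|i - j|),
                       (r_p)_i = gamma(i),   i,j = 1..p.
Substitute the sample gammas (Toeplitz matrix and right-hand side of size 2):
  Gamma_p = [[2.5745, -1.6908], [-1.6908, 2.5745]]
  r_p     = [-1.6908, 1.9347]
Written out:
  2.5745 phi_1 - 1.6908 phi_2 = -1.6908
  -1.6908 phi_1 + 2.5745 phi_2 = 1.9347
Solve by Cramer's rule:
  det = gamma(0)^2 - gamma(1)^2 = (2.5745)^2 - (-1.6908)^2 = 6.62805025 - 2.85880464 = 3.76924561
  phi_hat_1 = [gamma(1) gamma(0) - gamma(1) gamma(2)] / det = [(-1.6908)(2.5745) - (-1.6908)(1.9347)] / 3.76924561 = -1.08177384 / 3.76924561 = -0.287
  phi_hat_2 = [gamma(0) gamma(2) - gamma(1)^2] / det = [(2.5745)(1.9347) - (-1.6908)^2] / 3.76924561 = 2.12208051 / 3.76924561 = 0.563
So phi_hat = [-0.2870, 0.5630].
Therefore phi_hat_2 = 0.5630.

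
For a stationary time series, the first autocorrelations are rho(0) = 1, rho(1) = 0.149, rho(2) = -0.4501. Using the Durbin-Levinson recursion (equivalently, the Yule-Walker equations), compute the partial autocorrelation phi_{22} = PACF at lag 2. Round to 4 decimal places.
\phi_{22} = -0.4830

The PACF at lag k is phi_{kk}, the last component of the solution
to the Yule-Walker system G_k phi = r_k where
  (G_k)_{ij} = rho(|i - j|), (r_k)_i = rho(i), i,j = 1..k.
Equivalently, Durbin-Levinson gives phi_{kk} iteratively:
  phi_{11} = rho(1)
  phi_{kk} = [rho(k) - sum_{j=1..k-1} phi_{k-1,j} rho(k-j)]
            / [1 - sum_{j=1..k-1} phi_{k-1,j} rho(j)],
  phi_{k,j} = phi_{k-1,j} - phi_{kk} phi_{k-1,k-j},  j = 1..k-1.
Step k = 1:
  phi_11 = rho(1) = 0.149.
Step k = 2:
  phi_22 = [rho(2) - phi_11 rho(1)] / [1 - phi_11 rho(1)] = [-0.4501 - (0.149)(0.149)] / [1 - (0.149)(0.149)]
         = -0.472301 / 0.977799 = -0.483.
Therefore phi_{22} = -0.4830.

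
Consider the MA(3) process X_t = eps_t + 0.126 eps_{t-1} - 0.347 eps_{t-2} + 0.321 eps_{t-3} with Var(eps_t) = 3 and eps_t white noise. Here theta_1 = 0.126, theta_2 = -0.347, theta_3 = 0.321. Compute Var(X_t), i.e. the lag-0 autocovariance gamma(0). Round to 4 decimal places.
\gamma(0) = 3.7180

For an MA(q) process X_t = eps_t + sum_i theta_i eps_{t-i} with
Var(eps_t) = sigma^2, the variance is
  gamma(0) = sigma^2 * (1 + sum_i theta_i^2).
  sum_i theta_i^2 = (0.126)^2 + (-0.347)^2 + (0.321)^2 = 0.015876 + 0.120409 + 0.103041 = 0.239326.
  gamma(0) = 3 * (1 + 0.239326) = 3 * 1.239326 = 3.717978, which rounds to 3.7180.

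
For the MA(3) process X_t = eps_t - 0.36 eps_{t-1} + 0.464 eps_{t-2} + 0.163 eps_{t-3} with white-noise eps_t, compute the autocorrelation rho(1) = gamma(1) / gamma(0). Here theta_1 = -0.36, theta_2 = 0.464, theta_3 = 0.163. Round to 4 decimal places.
\rho(1) = -0.3291

For an MA(q) process with theta_0 = 1, the autocovariance is
  gamma(k) = sigma^2 * sum_{i=0..q-k} theta_i * theta_{i+k},
and rho(k) = gamma(k) / gamma(0). Sigma^2 cancels.
  numerator   = (1)*(-0.36) + (-0.36)*(0.464) + (0.464)*(0.163) = -0.451408.
  denominator = (1)^2 + (-0.36)^2 + (0.464)^2 + (0.163)^2 = 1.371465.
  rho(1) = -0.451408 / 1.371465 = -0.3291.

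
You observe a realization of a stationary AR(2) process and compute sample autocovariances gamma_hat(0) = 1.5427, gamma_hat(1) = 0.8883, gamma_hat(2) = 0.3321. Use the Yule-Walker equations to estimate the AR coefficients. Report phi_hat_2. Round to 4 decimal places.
\hat\phi_{2} = -0.1740

The Yule-Walker equations for an AR(p) process read, in matrix form,
  Gamma_p phi = r_p,   with   (Gamma_p)_{ij} = gamma(|i - j|),
                       (r_p)_i = gamma(i),   i,j = 1..p.
Substitute the sample gammas (Toeplitz matrix and right-hand side of size 2):
  Gamma_p = [[1.5427, 0.8883], [0.8883, 1.5427]]
  r_p     = [0.8883, 0.3321]
Written out:
  1.5427 phi_1 + 0.8883 phi_2 = 0.8883
  0.8883 phi_1 + 1.5427 phi_2 = 0.3321
Solve by Cramer's rule:
  det = gamma(0)^2 - gamma(1)^2 = (1.5427)^2 - (0.8883)^2 = 2.37992329 - 0.78907689 = 1.5908464
  phi_hat_1 = [gamma(1) gamma(0) - gamma(1) gamma(2)] / det = [(0.8883)(1.5427) - (0.8883)(0.3321)] / 1.5908464 = 1.07537598 / 1.5908464 = 0.676
  phi_hat_2 = [gamma(0) gamma(2) - gamma(1)^2] / det = [(1.5427)(0.3321) - (0.8883)^2] / 1.5908464 = -0.27674622 / 1.5908464 = -0.174
So phi_hat = [0.6760, -0.1740].
Therefore phi_hat_2 = -0.1740.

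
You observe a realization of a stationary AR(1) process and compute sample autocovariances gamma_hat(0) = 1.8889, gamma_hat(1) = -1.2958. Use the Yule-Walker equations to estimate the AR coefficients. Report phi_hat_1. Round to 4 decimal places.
\hat\phi_{1} = -0.6860

The Yule-Walker equations for an AR(p) process read, in matrix form,
  Gamma_p phi = r_p,   with   (Gamma_p)_{ij} = gamma(|i - j|),
                       (r_p)_i = gamma(i),   i,j = 1..p.
Substitute the sample gammas (Toeplitz matrix and right-hand side of size 1):
  Gamma_p = [[1.8889]]
  r_p     = [-1.2958]
With p = 1 this is the single equation gamma(0) phi_1 = gamma(1):
  phi_hat_1 = gamma(1) / gamma(0) = -1.2958 / 1.8889 = -0.6860.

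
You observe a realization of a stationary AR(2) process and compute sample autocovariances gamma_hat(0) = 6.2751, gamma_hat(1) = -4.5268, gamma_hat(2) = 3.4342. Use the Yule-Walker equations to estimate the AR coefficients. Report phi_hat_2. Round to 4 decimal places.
\hat\phi_{2} = 0.0560

The Yule-Walker equations for an AR(p) process read, in matrix form,
  Gamma_p phi = r_p,   with   (Gamma_p)_{ij} = gamma(|i - j|),
                       (r_p)_i = gamma(i),   i,j = 1..p.
Substitute the sample gammas (Toeplitz matrix and right-hand side of size 2):
  Gamma_p = [[6.2751, -4.5268], [-4.5268, 6.2751]]
  r_p     = [-4.5268, 3.4342]
Written out:
  6.2751 phi_1 - 4.5268 phi_2 = -4.5268
  -4.5268 phi_1 + 6.2751 phi_2 = 3.4342
Solve by Cramer's rule:
  det = gamma(0)^2 - gamma(1)^2 = (6.2751)^2 - (-4.5268)^2 = 39.37688001 - 20.49191824 = 18.88496177
  phi_hat_1 = [gamma(1) gamma(0) - gamma(1) gamma(2)] / det = [(-4.5268)(6.2751) - (-4.5268)(3.4342)] / 18.88496177 = -12.86018612 / 18.88496177 = -0.681
  phi_hat_2 = [gamma(0) gamma(2) - gamma(1)^2] / det = [(6.2751)(3.4342) - (-4.5268)^2] / 18.88496177 = 1.05803018 / 18.88496177 = 0.056
So phi_hat = [-0.6810, 0.0560].
Therefore phi_hat_2 = 0.0560.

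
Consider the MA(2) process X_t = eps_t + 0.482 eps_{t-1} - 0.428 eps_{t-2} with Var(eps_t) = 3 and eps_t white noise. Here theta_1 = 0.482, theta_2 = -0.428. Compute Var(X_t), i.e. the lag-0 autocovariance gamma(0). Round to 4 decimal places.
\gamma(0) = 4.2465

For an MA(q) process X_t = eps_t + sum_i theta_i eps_{t-i} with
Var(eps_t) = sigma^2, the variance is
  gamma(0) = sigma^2 * (1 + sum_i theta_i^2).
  sum_i theta_i^2 = (0.482)^2 + (-0.428)^2 = 0.232324 + 0.183184 = 0.415508.
  gamma(0) = 3 * (1 + 0.415508) = 3 * 1.415508 = 4.246524, which rounds to 4.2465.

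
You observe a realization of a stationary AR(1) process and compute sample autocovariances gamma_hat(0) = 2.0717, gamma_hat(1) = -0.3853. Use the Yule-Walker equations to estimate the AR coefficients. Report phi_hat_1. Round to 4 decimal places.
\hat\phi_{1} = -0.1860

The Yule-Walker equations for an AR(p) process read, in matrix form,
  Gamma_p phi = r_p,   with   (Gamma_p)_{ij} = gamma(|i - j|),
                       (r_p)_i = gamma(i),   i,j = 1..p.
Substitute the sample gammas (Toeplitz matrix and right-hand side of size 1):
  Gamma_p = [[2.0717]]
  r_p     = [-0.3853]
With p = 1 this is the single equation gamma(0) phi_1 = gamma(1):
  phi_hat_1 = gamma(1) / gamma(0) = -0.3853 / 2.0717 = -0.1860.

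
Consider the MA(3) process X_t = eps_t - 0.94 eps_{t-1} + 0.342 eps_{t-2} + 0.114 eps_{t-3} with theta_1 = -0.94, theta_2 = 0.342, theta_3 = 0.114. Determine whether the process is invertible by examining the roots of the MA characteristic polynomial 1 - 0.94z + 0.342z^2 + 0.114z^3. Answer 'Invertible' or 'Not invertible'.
\text{Invertible}

The MA(q) characteristic polynomial is P(z) = 1 - 0.94z + 0.342z^2 + 0.114z^3.
Invertibility requires all roots to lie outside the unit circle, i.e. |z| > 1 for every root.
Degree 3: look for a simple real root z0 first, then factor out (1 - z/z0) and solve the remaining quadratic.
Testing z0 = -5: P(-5) = 1 + (-0.94)(-5) + (0.342)(-5)^2 + (0.114)(-5)^3
  = 1 + (4.7) + (8.55) + (-14.25) = 0.  So z_0 = -5 is a root, |z_0| = 5.
Divide out the factor (1 + 0.2 z) = (1 - z/z0) (since 1/z0 = -0.2):
  P(z) = (1 + 0.2 z)(1 + (-1.14) z + (0.57) z^2)
  [check: z-coef -1.14 - (-0.2) = -0.94; z^2-coef 0.57 - (-0.2)(-1.14) = 0.342; z^3-coef -(-0.2)(0.57) = 0.114.]
Remaining roots from the quadratic factor 1 + (-1.14) z + (0.57) z^2:
  Set 1 + (-1.14) z + (0.57) z^2 = 0, i.e. a z^2 + b z + c = 0 with a = 0.57, b = -1.14, c = 1.
  Discriminant D = b^2 - 4ac = (-1.14)^2 - 4*(0.57)*1 = 1.2996 - (2.28) = -0.9804.
  D < 0, so the roots are the complex-conjugate pair z = (-b +/- i sqrt(-D)) / (2a) = 1 +/- 0.8686i.
  For a conjugate pair |z|^2 = z * conj(z) = (product of roots) = c/a = 1/(0.57) = 1.754386, so |z| = sqrt(1.754386) = 1.3245 for both roots.
Moduli of all roots: 5.0000, 1.3245, 1.3245.
All moduli strictly greater than 1? Yes.
Verdict: Invertible.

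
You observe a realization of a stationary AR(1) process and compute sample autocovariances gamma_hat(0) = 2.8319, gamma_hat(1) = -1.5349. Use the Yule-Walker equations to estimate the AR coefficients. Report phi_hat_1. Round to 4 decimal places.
\hat\phi_{1} = -0.5420

The Yule-Walker equations for an AR(p) process read, in matrix form,
  Gamma_p phi = r_p,   with   (Gamma_p)_{ij} = gamma(|i - j|),
                       (r_p)_i = gamma(i),   i,j = 1..p.
Substitute the sample gammas (Toeplitz matrix and right-hand side of size 1):
  Gamma_p = [[2.8319]]
  r_p     = [-1.5349]
With p = 1 this is the single equation gamma(0) phi_1 = gamma(1):
  phi_hat_1 = gamma(1) / gamma(0) = -1.5349 / 2.8319 = -0.5420.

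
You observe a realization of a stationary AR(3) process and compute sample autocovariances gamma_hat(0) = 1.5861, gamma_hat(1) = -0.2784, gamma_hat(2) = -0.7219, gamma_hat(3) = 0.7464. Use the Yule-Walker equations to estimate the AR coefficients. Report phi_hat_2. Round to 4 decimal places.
\hat\phi_{2} = -0.4060

The Yule-Walker equations for an AR(p) process read, in matrix form,
  Gamma_p phi = r_p,   with   (Gamma_p)_{ij} = gamma(|i - j|),
                       (r_p)_i = gamma(i),   i,j = 1..p.
Substitute the sample gammas (Toeplitz matrix and right-hand side of size 3):
  Gamma_p = [[1.5861, -0.2784, -0.7219], [-0.2784, 1.5861, -0.2784], [-0.7219, -0.2784, 1.5861]]
  r_p     = [-0.2784, -0.7219, 0.7464]
Written out (R1..R3):
  (R1) 1.5861 phi_1 - 0.2784 phi_2 - 0.7219 phi_3 = -0.2784
  (R2) -0.2784 phi_1 + 1.5861 phi_2 - 0.2784 phi_3 = -0.7219
  (R3) -0.7219 phi_1 - 0.2784 phi_2 + 1.5861 phi_3 = 0.7464
Gaussian elimination:
  R2 <- R2 - (-0.2784/1.5861) R1 = R2 - (-0.175525) R1:  1.537234 phi_2 - 0.405111 phi_3 = -0.770766
  R3 <- R3 - (-0.7219/1.5861) R1 = R3 - (-0.455142) R1:  -0.405111 phi_2 + 1.257533 phi_3 = 0.619689
  R3 <- R3 - (-0.405111/1.537234) R2 = R3 - (-0.263533) R2:  1.150773 phi_3 = 0.416567
Back-substitution:
  phi_hat_3 = 0.416567 / 1.150773 = 0.361988
  phi_hat_2 = (-0.770766 - (-0.405111)(0.361988)) / 1.537234 = -0.406002
  phi_hat_1 = (-0.2784 - (-0.2784)(-0.406002) - (-0.7219)(0.361988)) / 1.5861 = -0.082032
So phi_hat = [-0.0820, -0.4060, 0.3620].
Therefore phi_hat_2 = -0.4060.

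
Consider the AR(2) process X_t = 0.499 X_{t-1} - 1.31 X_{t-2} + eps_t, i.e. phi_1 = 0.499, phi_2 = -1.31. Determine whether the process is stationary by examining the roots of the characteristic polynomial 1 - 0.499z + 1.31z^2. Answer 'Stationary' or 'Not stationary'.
\text{Not stationary}

The AR(p) characteristic polynomial is P(z) = 1 - 0.499z + 1.31z^2.
Stationarity requires all roots to lie outside the unit circle, i.e. |z| > 1 for every root.
Set 1 + (-0.499) z + (1.31) z^2 = 0, i.e. a z^2 + b z + c = 0 with a = 1.31, b = -0.499, c = 1.
Discriminant D = b^2 - 4ac = (-0.499)^2 - 4*(1.31)*1 = 0.249001 - (5.24) = -4.990999.
D < 0, so the roots are the complex-conjugate pair z = (-b +/- i sqrt(-D)) / (2a) = 0.1905 +/- 0.8527i.
For a conjugate pair |z|^2 = z * conj(z) = (product of roots) = c/a = 1/(1.31) = 0.763359, so |z| = sqrt(0.763359) = 0.8737 for both roots.
Moduli of all roots: 0.8737, 0.8737.
All moduli strictly greater than 1? No.
Verdict: Not stationary.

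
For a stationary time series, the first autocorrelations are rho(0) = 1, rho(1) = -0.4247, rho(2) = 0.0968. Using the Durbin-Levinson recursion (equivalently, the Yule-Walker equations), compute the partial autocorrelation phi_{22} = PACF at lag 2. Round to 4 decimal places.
\phi_{22} = -0.1020

The PACF at lag k is phi_{kk}, the last component of the solution
to the Yule-Walker system G_k phi = r_k where
  (G_k)_{ij} = rho(|i - j|), (r_k)_i = rho(i), i,j = 1..k.
Equivalently, Durbin-Levinson gives phi_{kk} iteratively:
  phi_{11} = rho(1)
  phi_{kk} = [rho(k) - sum_{j=1..k-1} phi_{k-1,j} rho(k-j)]
            / [1 - sum_{j=1..k-1} phi_{k-1,j} rho(j)],
  phi_{k,j} = phi_{k-1,j} - phi_{kk} phi_{k-1,k-j},  j = 1..k-1.
Step k = 1:
  phi_11 = rho(1) = -0.4247.
Step k = 2:
  phi_22 = [rho(2) - phi_11 rho(1)] / [1 - phi_11 rho(1)] = [0.0968 - (-0.4247)(-0.4247)] / [1 - (-0.4247)(-0.4247)]
         = -0.08357009 / 0.81962991 = -0.102.
Therefore phi_{22} = -0.1020.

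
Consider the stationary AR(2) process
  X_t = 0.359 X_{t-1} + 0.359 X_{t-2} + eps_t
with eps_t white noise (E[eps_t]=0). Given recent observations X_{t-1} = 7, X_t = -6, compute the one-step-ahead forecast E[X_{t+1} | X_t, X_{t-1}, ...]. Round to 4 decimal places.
E[X_{t+1} \mid \mathcal F_t] = 0.3590

For an AR(p) model X_t = c + sum_i phi_i X_{t-i} + eps_t, the
one-step-ahead conditional mean is
  E[X_{t+1} | X_t, ...] = c + sum_i phi_i X_{t+1-i}.
Substitute known values:
  E[X_{t+1} | ...] = (0.359) * (-6) + (0.359) * (7)
                   = 0.3590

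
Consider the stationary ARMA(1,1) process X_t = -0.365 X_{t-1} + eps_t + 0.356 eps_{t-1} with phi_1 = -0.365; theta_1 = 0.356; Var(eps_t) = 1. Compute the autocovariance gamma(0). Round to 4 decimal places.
\gamma(0) = 1.0001

Multiply the model equation by X_{t-k} and take expectations. With theta_0 = psi_0 = 1 and psi_j the MA(infinity) weights, this gives
  gamma(k) - sum_i phi_i gamma(k-i) = c_k,
  c_k = sigma^2 * sum_{j=k..q} theta_j psi_{j-k}   (c_k = 0 for k > q),
using gamma(-m) = gamma(m).
psi-weights needed (psi_j = theta_j + sum_i phi_i psi_{j-i}):
  psi_1 = theta_1 + phi_1 = 0.356 + (-0.365) = -0.009
Right-hand sides:
  c_0 = sigma^2 (1 + theta_1 psi_1) = 1 * (1 + (0.356)(-0.009)) = 1 * 0.996796 = 0.996796
  c_1 = sigma^2 theta_1 = 1 * (0.356) = 0.356
  c_2 = 0
Equations for k = 0 and k = 1 (AR order 1):
  gamma(0) = phi_1 gamma(1) + c_0
  gamma(1) = phi_1 gamma(0) + c_1
Substituting the second into the first: gamma(0) (1 - phi_1^2) = c_0 + phi_1 c_1, so
  gamma(0) = (c_0 + phi_1 c_1) / (1 - phi_1^2) = (0.996796 + (-0.365)(0.356)) / (1 - (-0.365)^2) = 0.866856 / 0.866775 = 1.000093.
Therefore gamma(0) = 1.0001 (to 4 decimal places).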